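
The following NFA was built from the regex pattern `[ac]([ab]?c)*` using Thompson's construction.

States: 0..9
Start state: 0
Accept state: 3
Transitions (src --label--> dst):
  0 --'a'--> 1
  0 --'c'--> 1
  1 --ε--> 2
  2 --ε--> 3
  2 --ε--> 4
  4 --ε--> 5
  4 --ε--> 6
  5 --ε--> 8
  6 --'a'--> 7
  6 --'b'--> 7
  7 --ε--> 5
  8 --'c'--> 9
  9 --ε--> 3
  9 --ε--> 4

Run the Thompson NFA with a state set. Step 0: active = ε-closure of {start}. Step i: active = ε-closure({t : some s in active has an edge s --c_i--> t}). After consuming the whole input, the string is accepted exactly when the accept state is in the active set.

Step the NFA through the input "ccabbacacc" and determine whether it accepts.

initial (ε-close {0}): {0}
'c' @ 1: {1,2,3,4,5,6,8}  [accepting]
'c' @ 2: {3,4,5,6,8,9}  [accepting]
'a' @ 3: {5,7,8}
'b' @ 4: {}  — dead — no transitions
rest 'bacacc' ignored (set empty)
after full input: {}  (accept=3 not in)

Answer: REJECT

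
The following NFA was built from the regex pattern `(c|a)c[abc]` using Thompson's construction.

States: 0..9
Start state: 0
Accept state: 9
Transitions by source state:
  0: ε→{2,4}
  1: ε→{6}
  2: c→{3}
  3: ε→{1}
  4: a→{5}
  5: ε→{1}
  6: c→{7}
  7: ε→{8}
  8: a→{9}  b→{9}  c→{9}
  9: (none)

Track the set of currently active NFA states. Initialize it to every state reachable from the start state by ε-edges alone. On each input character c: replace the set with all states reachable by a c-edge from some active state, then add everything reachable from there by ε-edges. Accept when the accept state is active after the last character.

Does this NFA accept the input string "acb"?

initial (ε-close {0}): {0,2,4}
'a' @ 1: {1,5,6}
'c' @ 2: {7,8}
'b' @ 3: {9}  (accept∈set)
end set {9} — state 9 in

Answer: ACCEPT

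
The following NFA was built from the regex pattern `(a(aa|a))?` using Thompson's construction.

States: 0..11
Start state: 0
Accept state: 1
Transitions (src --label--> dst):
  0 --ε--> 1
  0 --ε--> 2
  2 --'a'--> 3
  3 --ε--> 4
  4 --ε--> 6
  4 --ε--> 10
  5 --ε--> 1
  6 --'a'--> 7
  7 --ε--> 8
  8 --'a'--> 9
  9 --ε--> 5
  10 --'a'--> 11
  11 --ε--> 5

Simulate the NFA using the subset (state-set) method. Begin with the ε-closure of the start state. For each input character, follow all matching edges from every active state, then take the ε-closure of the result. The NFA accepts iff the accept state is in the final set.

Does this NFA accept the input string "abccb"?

Answer: REJECT

Steps:
start: ε-closure({0}) = {0,1,2}
'a' @ 1: {3,4,6,10}
'b' @ 2: {}  — no active states
rest 'ccb' ignored (set empty)
end set {} — state 1 not in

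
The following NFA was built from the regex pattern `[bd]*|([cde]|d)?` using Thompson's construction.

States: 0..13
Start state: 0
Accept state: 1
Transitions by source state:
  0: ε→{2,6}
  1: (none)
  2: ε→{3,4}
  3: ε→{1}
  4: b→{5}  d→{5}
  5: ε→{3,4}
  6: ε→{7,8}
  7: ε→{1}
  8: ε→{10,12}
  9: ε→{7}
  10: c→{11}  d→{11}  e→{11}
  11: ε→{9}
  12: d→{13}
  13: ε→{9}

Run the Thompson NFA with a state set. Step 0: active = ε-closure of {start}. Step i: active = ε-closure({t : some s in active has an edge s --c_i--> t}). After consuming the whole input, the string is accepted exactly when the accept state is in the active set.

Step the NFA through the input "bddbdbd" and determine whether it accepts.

Answer: ACCEPT

Trace:
start: ε-closure({0}) = {0,1,2,3,4,6,7,8,10,12}
'b' @ 1: {1,3,4,5}  (accept∈set)
'd' @ 2: {1,3,4,5}  (accept∈set)
'd' @ 3: {1,3,4,5}  (accept∈set)
'b' @ 4: {1,3,4,5}  (accept∈set)
'd' @ 5: {1,3,4,5}  (accept∈set)
'b' @ 6: {1,3,4,5}  (accept∈set)
'd' @ 7: {1,3,4,5}  (accept∈set)
end set {1,3,4,5} — state 1 in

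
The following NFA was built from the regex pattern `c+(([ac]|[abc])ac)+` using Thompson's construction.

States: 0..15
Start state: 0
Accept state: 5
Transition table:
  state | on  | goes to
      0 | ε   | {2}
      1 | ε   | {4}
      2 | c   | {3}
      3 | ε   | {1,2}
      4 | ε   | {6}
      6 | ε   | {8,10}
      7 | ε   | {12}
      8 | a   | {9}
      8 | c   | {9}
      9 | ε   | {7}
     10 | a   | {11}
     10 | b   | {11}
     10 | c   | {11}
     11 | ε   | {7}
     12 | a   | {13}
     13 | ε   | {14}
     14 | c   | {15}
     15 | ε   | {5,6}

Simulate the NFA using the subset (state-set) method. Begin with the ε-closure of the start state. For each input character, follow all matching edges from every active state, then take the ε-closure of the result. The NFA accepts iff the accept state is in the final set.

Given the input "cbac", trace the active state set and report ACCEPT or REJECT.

Answer: ACCEPT

Trace:
initial (ε-close {0}): {0,2}
'c' @ 1: {1,2,3,4,6,8,10}
'b' @ 2: {7,11,12}
'a' @ 3: {13,14}
'c' @ 4: {5,6,8,10,15}  (accept∈set)
end set {5,6,8,10,15} — state 5 in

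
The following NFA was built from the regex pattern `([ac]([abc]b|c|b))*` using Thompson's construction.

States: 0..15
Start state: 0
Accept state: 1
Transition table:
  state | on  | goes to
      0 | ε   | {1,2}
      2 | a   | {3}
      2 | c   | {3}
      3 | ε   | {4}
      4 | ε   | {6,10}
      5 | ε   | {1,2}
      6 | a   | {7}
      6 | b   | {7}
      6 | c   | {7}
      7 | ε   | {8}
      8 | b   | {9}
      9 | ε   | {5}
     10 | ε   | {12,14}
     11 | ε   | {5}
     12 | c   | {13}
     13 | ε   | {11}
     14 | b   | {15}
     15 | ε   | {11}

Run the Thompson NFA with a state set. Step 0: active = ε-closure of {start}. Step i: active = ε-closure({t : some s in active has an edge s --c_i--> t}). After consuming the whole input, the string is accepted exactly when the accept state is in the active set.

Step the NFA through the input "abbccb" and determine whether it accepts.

initial (ε-close {0}): {0,1,2}
'a' @ 1: {3,4,6,10,12,14}
'b' @ 2: {1,2,5,7,8,11,15}  (accept∈set)
'b' @ 3: {1,2,5,9}  (accept∈set)
'c' @ 4: {3,4,6,10,12,14}
'c' @ 5: {1,2,5,7,8,11,13}  (accept∈set)
'b' @ 6: {1,2,5,9}  (accept∈set)
end set {1,2,5,9} — state 1 in

Answer: ACCEPT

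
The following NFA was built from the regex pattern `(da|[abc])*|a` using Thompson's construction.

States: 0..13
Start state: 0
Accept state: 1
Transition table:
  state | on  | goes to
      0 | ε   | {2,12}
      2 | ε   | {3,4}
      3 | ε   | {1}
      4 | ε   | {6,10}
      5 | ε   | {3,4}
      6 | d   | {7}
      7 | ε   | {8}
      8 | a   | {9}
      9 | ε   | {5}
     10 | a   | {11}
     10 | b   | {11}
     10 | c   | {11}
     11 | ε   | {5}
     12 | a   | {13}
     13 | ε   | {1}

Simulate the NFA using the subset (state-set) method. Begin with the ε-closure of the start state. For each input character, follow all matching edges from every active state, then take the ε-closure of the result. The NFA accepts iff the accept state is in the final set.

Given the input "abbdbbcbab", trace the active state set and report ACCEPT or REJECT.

initial (ε-close {0}): {0,1,2,3,4,6,10,12}
'a' @ 1: {1,3,4,5,6,10,11,13}  ✓accept
'b' @ 2: {1,3,4,5,6,10,11}  ✓accept
'b' @ 3: {1,3,4,5,6,10,11}  ✓accept
'd' @ 4: {7,8}
'b' @ 5: {}  — dead — no transitions
rest 'bcbab' ignored (set empty)
end set {} — state 1 not in

Answer: REJECT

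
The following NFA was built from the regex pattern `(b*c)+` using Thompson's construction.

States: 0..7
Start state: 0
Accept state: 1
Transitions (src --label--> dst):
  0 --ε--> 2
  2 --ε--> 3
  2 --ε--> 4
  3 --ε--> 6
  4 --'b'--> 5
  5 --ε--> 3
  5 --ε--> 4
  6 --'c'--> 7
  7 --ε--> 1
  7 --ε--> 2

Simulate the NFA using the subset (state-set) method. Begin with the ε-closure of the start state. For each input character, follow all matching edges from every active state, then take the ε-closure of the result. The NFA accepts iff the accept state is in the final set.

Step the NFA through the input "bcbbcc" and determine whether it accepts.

Answer: ACCEPT

Steps:
S₀ = ε-closure({0}) = {0,2,3,4,6}
'b' @ 1: {3,4,5,6}
'c' @ 2: {1,2,3,4,6,7}  (accept∈set)
'b' @ 3: {3,4,5,6}
'b' @ 4: {3,4,5,6}
'c' @ 5: {1,2,3,4,6,7}  (accept∈set)
'c' @ 6: {1,2,3,4,6,7}  (accept∈set)
after full input: {1,2,3,4,6,7}  (accept=1 in)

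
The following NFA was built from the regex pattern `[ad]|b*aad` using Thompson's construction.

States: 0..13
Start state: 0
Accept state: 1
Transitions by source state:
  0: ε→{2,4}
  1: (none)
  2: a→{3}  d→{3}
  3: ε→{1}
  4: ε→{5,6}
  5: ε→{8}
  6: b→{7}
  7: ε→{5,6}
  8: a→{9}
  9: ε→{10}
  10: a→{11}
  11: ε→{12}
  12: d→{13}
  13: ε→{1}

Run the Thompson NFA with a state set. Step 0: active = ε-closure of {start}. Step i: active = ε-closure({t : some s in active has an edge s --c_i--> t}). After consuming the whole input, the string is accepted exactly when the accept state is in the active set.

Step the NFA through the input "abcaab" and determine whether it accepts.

Answer: REJECT

Steps:
initial (ε-close {0}): {0,2,4,5,6,8}
'a' @ 1: {1,3,9,10}  ✓accept
'b' @ 2: {}  — state set empty
rest 'caab' ignored (set empty)
final: {}; accept 1 not in set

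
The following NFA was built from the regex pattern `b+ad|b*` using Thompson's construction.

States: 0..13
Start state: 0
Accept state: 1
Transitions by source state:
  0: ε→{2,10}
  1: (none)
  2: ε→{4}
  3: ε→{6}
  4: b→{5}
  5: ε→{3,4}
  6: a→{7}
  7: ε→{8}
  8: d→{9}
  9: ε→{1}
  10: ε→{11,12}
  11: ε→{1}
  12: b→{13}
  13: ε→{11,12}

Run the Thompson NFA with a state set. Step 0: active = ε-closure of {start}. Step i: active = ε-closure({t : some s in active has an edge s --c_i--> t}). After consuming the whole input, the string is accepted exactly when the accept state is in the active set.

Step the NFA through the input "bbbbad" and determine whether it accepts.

S₀ = ε-closure({0}) = {0,1,2,4,10,11,12}
'b' @ 1: {1,3,4,5,6,11,12,13}  ✓accept
'b' @ 2: {1,3,4,5,6,11,12,13}  ✓accept
'b' @ 3: {1,3,4,5,6,11,12,13}  ✓accept
'b' @ 4: {1,3,4,5,6,11,12,13}  ✓accept
'a' @ 5: {7,8}
'd' @ 6: {1,9}  ✓accept
end set {1,9} — state 1 in

Answer: ACCEPT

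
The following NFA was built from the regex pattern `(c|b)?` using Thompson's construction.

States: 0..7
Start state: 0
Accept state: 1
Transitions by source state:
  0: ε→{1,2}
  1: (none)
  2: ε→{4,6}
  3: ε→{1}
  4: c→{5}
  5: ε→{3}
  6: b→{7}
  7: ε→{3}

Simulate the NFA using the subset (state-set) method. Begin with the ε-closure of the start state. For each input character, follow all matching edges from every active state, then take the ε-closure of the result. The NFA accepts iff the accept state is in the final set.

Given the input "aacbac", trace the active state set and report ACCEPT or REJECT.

Answer: REJECT

Trace:
start: ε-closure({0}) = {0,1,2,4,6}
'a' @ 1: {}  — no active states
rest 'acbac' ignored (set empty)
final: {}; accept 1 not in set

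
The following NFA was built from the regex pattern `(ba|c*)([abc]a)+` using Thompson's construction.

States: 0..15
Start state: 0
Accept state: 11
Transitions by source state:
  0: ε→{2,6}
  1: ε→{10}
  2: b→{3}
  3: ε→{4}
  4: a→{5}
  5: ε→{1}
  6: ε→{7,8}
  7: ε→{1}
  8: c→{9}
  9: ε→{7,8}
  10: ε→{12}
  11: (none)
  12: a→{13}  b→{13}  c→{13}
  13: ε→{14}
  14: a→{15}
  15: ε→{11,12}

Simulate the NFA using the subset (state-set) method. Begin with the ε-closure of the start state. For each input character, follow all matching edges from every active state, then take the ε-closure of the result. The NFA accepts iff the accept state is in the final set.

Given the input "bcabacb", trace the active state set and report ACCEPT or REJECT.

start: ε-closure({0}) = {0,1,2,6,7,8,10,12}
'b' @ 1: {3,4,13,14}
'c' @ 2: {}  — no active states
rest 'abacb' ignored (set empty)
end set {} — state 11 not in

Answer: REJECT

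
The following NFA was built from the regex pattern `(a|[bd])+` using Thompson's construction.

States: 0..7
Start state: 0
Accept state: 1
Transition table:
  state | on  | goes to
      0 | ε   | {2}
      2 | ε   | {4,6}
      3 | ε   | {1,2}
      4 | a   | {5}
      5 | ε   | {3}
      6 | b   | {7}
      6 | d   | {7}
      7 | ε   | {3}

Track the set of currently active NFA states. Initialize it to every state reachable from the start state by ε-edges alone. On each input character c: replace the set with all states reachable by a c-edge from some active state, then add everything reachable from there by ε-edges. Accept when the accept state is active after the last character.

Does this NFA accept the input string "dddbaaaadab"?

S₀ = ε-closure({0}) = {0,2,4,6}
'd' @ 1: {1,2,3,4,6,7}  ✓accept
'd' @ 2: {1,2,3,4,6,7}  ✓accept
'd' @ 3: {1,2,3,4,6,7}  ✓accept
'b' @ 4: {1,2,3,4,6,7}  ✓accept
'a' @ 5: {1,2,3,4,5,6}  ✓accept
'a' @ 6: {1,2,3,4,5,6}  ✓accept
'a' @ 7: {1,2,3,4,5,6}  ✓accept
'a' @ 8: {1,2,3,4,5,6}  ✓accept
'd' @ 9: {1,2,3,4,6,7}  ✓accept
'a' @ 10: {1,2,3,4,5,6}  ✓accept
'b' @ 11: {1,2,3,4,6,7}  ✓accept
end set {1,2,3,4,6,7} — state 1 in

Answer: ACCEPT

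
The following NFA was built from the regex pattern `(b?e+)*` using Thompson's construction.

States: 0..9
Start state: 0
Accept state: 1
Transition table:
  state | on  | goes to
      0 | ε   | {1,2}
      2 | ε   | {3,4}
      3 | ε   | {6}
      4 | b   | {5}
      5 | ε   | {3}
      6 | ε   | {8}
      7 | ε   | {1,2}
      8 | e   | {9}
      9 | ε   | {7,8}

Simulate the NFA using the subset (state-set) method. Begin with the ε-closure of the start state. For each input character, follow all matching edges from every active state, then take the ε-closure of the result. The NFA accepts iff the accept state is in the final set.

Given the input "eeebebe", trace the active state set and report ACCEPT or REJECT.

Answer: ACCEPT

Derivation:
start: ε-closure({0}) = {0,1,2,3,4,6,8}
'e' @ 1: {1,2,3,4,6,7,8,9}  [accepting]
'e' @ 2: {1,2,3,4,6,7,8,9}  [accepting]
'e' @ 3: {1,2,3,4,6,7,8,9}  [accepting]
'b' @ 4: {3,5,6,8}
'e' @ 5: {1,2,3,4,6,7,8,9}  [accepting]
'b' @ 6: {3,5,6,8}
'e' @ 7: {1,2,3,4,6,7,8,9}  [accepting]
final: {1,2,3,4,6,7,8,9}; accept 1 in set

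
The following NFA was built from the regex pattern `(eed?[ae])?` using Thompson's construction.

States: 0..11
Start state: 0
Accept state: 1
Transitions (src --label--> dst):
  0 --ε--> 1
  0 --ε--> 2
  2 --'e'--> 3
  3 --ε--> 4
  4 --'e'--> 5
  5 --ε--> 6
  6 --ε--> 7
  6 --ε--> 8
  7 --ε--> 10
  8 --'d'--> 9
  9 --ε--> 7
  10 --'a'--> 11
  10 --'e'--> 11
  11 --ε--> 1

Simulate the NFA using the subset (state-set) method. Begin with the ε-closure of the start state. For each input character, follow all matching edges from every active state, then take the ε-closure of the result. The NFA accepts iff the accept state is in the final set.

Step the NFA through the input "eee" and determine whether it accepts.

Answer: ACCEPT

Steps:
start: ε-closure({0}) = {0,1,2}
'e' @ 1: {3,4}
'e' @ 2: {5,6,7,8,10}
'e' @ 3: {1,11}  ✓accept
after full input: {1,11}  (accept=1 in)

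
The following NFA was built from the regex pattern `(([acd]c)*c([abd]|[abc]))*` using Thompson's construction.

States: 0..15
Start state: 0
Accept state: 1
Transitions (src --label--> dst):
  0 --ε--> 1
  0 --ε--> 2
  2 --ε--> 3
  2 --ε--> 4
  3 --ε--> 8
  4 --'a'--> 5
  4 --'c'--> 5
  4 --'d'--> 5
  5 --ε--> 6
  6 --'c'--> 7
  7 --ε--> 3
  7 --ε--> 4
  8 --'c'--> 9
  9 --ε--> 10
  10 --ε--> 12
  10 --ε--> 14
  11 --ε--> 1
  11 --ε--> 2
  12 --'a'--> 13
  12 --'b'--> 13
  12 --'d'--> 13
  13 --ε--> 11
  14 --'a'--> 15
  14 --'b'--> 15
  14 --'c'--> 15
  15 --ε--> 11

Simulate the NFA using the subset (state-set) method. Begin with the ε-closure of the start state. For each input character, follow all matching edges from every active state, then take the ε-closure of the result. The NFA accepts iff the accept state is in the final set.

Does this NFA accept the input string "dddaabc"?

S₀ = ε-closure({0}) = {0,1,2,3,4,8}
'd' @ 1: {5,6}
'd' @ 2: {}  — dead — no transitions
rest 'daabc' ignored (set empty)
end set {} — state 1 not in

Answer: REJECT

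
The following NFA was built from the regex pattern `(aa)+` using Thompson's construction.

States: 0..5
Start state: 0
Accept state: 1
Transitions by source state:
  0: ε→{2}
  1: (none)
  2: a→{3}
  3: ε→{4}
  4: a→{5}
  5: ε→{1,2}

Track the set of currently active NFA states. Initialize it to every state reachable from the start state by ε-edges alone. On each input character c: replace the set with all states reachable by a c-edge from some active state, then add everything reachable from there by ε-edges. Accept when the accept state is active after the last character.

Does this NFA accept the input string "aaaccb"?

Answer: REJECT

Trace:
initial (ε-close {0}): {0,2}
'a' @ 1: {3,4}
'a' @ 2: {1,2,5}  (accept∈set)
'a' @ 3: {3,4}
'c' @ 4: {}  — state set empty
rest 'cb' ignored (set empty)
after full input: {}  (accept=1 not in)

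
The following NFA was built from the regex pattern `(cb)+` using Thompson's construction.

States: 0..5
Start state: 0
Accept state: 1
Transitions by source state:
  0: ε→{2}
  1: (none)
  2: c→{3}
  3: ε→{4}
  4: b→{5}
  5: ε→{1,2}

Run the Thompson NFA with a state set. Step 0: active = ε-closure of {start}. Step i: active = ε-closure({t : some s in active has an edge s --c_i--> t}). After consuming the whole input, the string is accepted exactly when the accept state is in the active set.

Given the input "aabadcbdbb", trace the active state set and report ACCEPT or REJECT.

Answer: REJECT

Trace:
S₀ = ε-closure({0}) = {0,2}
'a' @ 1: {}  — state set empty
rest 'abadcbdbb' ignored (set empty)
end set {} — state 1 not in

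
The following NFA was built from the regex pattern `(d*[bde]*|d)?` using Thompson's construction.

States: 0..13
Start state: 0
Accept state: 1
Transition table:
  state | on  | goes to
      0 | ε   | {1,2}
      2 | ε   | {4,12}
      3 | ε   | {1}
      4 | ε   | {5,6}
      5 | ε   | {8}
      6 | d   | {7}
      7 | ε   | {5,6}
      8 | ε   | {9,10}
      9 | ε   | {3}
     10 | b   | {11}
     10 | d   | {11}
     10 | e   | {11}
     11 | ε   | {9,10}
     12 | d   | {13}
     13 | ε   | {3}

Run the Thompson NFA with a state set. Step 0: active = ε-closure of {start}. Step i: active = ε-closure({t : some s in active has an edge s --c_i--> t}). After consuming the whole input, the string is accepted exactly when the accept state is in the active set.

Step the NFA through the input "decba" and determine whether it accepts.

initial (ε-close {0}): {0,1,2,3,4,5,6,8,9,10,12}
'd' @ 1: {1,3,5,6,7,8,9,10,11,13}  (accept∈set)
'e' @ 2: {1,3,9,10,11}  (accept∈set)
'c' @ 3: {}  — state set empty
rest 'ba' ignored (set empty)
end set {} — state 1 not in

Answer: REJECT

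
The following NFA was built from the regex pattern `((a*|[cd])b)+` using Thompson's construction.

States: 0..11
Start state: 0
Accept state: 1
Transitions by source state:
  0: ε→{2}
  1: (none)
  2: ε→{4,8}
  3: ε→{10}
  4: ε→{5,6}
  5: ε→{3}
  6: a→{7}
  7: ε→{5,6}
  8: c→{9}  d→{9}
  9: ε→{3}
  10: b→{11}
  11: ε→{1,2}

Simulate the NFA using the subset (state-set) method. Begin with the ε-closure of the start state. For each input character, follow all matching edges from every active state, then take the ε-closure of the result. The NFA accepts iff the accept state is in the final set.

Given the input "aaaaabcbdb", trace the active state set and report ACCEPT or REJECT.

S₀ = ε-closure({0}) = {0,2,3,4,5,6,8,10}
'a' @ 1: {3,5,6,7,10}
'a' @ 2: {3,5,6,7,10}
'a' @ 3: {3,5,6,7,10}
'a' @ 4: {3,5,6,7,10}
'a' @ 5: {3,5,6,7,10}
'b' @ 6: {1,2,3,4,5,6,8,10,11}  (accept∈set)
'c' @ 7: {3,9,10}
'b' @ 8: {1,2,3,4,5,6,8,10,11}  (accept∈set)
'd' @ 9: {3,9,10}
'b' @ 10: {1,2,3,4,5,6,8,10,11}  (accept∈set)
end set {1,2,3,4,5,6,8,10,11} — state 1 in

Answer: ACCEPT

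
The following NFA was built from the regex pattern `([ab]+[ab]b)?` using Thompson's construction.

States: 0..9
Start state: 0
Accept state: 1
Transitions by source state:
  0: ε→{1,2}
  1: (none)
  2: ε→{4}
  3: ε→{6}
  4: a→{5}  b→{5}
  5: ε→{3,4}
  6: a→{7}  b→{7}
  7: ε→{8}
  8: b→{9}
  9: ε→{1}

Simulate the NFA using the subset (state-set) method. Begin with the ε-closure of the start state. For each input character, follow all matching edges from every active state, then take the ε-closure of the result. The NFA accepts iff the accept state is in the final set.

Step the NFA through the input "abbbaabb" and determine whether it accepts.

Answer: ACCEPT

Steps:
initial (ε-close {0}): {0,1,2,4}
'a' @ 1: {3,4,5,6}
'b' @ 2: {3,4,5,6,7,8}
'b' @ 3: {1,3,4,5,6,7,8,9}  ✓accept
'b' @ 4: {1,3,4,5,6,7,8,9}  ✓accept
'a' @ 5: {3,4,5,6,7,8}
'a' @ 6: {3,4,5,6,7,8}
'b' @ 7: {1,3,4,5,6,7,8,9}  ✓accept
'b' @ 8: {1,3,4,5,6,7,8,9}  ✓accept
end set {1,3,4,5,6,7,8,9} — state 1 in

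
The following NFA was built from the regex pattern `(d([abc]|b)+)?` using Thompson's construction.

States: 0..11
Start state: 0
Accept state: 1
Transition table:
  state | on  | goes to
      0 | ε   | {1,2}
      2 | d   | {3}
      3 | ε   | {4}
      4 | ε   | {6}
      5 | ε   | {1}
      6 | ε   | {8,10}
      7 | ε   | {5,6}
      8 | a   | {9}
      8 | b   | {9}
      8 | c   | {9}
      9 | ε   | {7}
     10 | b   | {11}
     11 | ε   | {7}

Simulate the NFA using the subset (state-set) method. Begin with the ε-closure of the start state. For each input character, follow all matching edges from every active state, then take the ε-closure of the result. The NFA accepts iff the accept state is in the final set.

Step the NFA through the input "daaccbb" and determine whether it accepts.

S₀ = ε-closure({0}) = {0,1,2}
'd' @ 1: {3,4,6,8,10}
'a' @ 2: {1,5,6,7,8,9,10}  ✓accept
'a' @ 3: {1,5,6,7,8,9,10}  ✓accept
'c' @ 4: {1,5,6,7,8,9,10}  ✓accept
'c' @ 5: {1,5,6,7,8,9,10}  ✓accept
'b' @ 6: {1,5,6,7,8,9,10,11}  ✓accept
'b' @ 7: {1,5,6,7,8,9,10,11}  ✓accept
final: {1,5,6,7,8,9,10,11}; accept 1 in set

Answer: ACCEPT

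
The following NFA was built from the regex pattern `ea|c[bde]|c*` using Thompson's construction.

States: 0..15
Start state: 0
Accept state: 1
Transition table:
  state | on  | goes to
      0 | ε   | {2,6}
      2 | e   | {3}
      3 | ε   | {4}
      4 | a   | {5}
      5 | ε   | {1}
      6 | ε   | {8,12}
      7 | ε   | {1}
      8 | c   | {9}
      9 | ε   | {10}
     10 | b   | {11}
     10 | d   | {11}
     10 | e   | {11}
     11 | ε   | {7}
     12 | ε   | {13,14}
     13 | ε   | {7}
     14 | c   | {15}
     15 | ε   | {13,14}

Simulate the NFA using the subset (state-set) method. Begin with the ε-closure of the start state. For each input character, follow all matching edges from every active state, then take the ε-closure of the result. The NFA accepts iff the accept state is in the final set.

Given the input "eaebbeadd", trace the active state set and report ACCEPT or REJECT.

start: ε-closure({0}) = {0,1,2,6,7,8,12,13,14}
'e' @ 1: {3,4}
'a' @ 2: {1,5}  (accept∈set)
'e' @ 3: {}  — dead — no transitions
rest 'bbeadd' ignored (set empty)
after full input: {}  (accept=1 not in)

Answer: REJECT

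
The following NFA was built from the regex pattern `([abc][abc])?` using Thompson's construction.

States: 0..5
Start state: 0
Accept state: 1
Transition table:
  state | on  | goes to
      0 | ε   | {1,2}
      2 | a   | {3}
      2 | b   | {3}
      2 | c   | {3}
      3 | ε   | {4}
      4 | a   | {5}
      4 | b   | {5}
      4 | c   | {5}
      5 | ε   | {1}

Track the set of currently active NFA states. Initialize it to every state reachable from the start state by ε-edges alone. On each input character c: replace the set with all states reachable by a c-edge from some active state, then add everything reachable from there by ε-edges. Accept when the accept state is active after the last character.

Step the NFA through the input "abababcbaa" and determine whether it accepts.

Answer: REJECT

Trace:
start: ε-closure({0}) = {0,1,2}
'a' @ 1: {3,4}
'b' @ 2: {1,5}  (accept∈set)
'a' @ 3: {}  — no active states
rest 'babcbaa' ignored (set empty)
end set {} — state 1 not in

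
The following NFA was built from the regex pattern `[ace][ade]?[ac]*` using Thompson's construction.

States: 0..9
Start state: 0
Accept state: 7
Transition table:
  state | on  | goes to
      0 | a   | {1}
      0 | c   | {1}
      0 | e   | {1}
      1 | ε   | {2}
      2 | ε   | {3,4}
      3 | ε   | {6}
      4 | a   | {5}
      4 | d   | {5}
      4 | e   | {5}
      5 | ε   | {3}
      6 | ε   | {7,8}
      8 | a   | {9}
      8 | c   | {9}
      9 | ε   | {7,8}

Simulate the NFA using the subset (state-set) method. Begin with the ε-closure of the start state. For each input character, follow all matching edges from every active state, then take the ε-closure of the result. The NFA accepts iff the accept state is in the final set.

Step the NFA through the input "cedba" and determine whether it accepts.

Answer: REJECT

Steps:
initial (ε-close {0}): {0}
'c' @ 1: {1,2,3,4,6,7,8}  [accepting]
'e' @ 2: {3,5,6,7,8}  [accepting]
'd' @ 3: {}  — dead — no transitions
rest 'ba' ignored (set empty)
after full input: {}  (accept=7 not in)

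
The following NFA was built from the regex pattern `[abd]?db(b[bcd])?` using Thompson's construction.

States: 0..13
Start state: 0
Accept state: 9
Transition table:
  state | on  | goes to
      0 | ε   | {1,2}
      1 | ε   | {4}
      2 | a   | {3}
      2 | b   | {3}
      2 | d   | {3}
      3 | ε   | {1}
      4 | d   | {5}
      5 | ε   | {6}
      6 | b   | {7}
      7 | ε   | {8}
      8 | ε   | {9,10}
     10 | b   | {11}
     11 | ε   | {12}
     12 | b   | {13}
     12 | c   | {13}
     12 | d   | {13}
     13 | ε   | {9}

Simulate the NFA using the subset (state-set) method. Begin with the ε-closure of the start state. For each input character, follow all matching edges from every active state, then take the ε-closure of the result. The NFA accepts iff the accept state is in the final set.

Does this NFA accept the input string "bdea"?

Answer: REJECT

Steps:
S₀ = ε-closure({0}) = {0,1,2,4}
'b' @ 1: {1,3,4}
'd' @ 2: {5,6}
'e' @ 3: {}  — no active states
rest 'a' ignored (set empty)
end set {} — state 9 not in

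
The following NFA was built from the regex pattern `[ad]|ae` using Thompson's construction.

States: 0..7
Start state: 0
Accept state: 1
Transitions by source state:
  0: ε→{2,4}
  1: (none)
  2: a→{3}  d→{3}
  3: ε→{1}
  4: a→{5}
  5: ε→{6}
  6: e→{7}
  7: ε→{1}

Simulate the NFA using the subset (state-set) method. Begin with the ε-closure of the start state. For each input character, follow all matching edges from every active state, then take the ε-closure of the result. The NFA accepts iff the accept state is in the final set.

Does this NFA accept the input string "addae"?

start: ε-closure({0}) = {0,2,4}
'a' @ 1: {1,3,5,6}  ✓accept
'd' @ 2: {}  — no active states
rest 'dae' ignored (set empty)
after full input: {}  (accept=1 not in)

Answer: REJECT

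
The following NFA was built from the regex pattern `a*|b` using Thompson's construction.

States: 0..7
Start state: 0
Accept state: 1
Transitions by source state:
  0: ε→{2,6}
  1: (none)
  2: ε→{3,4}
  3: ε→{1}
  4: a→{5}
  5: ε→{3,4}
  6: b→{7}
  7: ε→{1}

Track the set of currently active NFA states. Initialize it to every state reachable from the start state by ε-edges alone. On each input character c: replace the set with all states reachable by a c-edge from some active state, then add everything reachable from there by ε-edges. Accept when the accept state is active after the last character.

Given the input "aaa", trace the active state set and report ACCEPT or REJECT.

initial (ε-close {0}): {0,1,2,3,4,6}
'a' @ 1: {1,3,4,5}  ✓accept
'a' @ 2: {1,3,4,5}  ✓accept
'a' @ 3: {1,3,4,5}  ✓accept
final: {1,3,4,5}; accept 1 in set

Answer: ACCEPT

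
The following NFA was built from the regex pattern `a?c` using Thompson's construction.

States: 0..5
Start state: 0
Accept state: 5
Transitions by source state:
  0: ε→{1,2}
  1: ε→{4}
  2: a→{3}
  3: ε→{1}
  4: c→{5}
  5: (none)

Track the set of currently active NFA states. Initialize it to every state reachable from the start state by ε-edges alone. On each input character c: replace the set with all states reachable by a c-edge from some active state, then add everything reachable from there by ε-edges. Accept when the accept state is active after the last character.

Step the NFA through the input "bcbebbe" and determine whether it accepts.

S₀ = ε-closure({0}) = {0,1,2,4}
'b' @ 1: {}  — dead — no transitions
rest 'cbebbe' ignored (set empty)
end set {} — state 5 not in

Answer: REJECT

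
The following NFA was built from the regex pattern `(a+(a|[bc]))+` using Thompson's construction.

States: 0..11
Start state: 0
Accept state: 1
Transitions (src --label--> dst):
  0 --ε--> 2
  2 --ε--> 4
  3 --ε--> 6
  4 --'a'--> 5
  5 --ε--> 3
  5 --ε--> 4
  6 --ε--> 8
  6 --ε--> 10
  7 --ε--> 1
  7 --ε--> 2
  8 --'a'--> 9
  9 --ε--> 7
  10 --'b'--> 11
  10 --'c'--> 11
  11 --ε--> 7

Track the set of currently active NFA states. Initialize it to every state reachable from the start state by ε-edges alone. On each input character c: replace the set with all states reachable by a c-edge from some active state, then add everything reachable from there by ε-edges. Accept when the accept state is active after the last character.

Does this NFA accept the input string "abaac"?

Answer: ACCEPT

Steps:
start: ε-closure({0}) = {0,2,4}
'a' @ 1: {3,4,5,6,8,10}
'b' @ 2: {1,2,4,7,11}  [accepting]
'a' @ 3: {3,4,5,6,8,10}
'a' @ 4: {1,2,3,4,5,6,7,8,9,10}  [accepting]
'c' @ 5: {1,2,4,7,11}  [accepting]
end set {1,2,4,7,11} — state 1 in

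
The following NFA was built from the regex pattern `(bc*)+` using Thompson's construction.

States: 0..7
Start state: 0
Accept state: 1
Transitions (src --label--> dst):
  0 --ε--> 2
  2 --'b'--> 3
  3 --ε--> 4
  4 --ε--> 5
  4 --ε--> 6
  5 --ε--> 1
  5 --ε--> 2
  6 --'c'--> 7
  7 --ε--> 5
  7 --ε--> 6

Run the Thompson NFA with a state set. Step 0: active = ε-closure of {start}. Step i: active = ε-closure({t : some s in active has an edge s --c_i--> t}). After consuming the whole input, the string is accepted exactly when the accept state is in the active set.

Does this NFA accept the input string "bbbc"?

initial (ε-close {0}): {0,2}
'b' @ 1: {1,2,3,4,5,6}  (accept∈set)
'b' @ 2: {1,2,3,4,5,6}  (accept∈set)
'b' @ 3: {1,2,3,4,5,6}  (accept∈set)
'c' @ 4: {1,2,5,6,7}  (accept∈set)
final: {1,2,5,6,7}; accept 1 in set

Answer: ACCEPT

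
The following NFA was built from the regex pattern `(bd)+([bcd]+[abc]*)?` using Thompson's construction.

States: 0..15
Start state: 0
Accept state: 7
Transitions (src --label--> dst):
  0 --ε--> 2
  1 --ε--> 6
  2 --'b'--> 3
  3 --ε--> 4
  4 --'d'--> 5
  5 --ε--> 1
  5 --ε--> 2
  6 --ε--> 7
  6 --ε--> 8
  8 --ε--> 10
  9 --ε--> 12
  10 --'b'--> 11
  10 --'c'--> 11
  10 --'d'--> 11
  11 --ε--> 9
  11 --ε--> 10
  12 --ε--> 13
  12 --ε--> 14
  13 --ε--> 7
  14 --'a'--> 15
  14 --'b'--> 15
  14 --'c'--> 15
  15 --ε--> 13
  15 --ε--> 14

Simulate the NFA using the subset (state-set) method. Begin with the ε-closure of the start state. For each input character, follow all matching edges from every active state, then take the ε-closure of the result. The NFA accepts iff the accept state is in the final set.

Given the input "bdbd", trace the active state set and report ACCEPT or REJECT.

Answer: ACCEPT

Trace:
start: ε-closure({0}) = {0,2}
'b' @ 1: {3,4}
'd' @ 2: {1,2,5,6,7,8,10}  [accepting]
'b' @ 3: {3,4,7,9,10,11,12,13,14}  [accepting]
'd' @ 4: {1,2,5,6,7,8,9,10,11,12,13,14}  [accepting]
after full input: {1,2,5,6,7,8,9,10,11,12,13,14}  (accept=7 in)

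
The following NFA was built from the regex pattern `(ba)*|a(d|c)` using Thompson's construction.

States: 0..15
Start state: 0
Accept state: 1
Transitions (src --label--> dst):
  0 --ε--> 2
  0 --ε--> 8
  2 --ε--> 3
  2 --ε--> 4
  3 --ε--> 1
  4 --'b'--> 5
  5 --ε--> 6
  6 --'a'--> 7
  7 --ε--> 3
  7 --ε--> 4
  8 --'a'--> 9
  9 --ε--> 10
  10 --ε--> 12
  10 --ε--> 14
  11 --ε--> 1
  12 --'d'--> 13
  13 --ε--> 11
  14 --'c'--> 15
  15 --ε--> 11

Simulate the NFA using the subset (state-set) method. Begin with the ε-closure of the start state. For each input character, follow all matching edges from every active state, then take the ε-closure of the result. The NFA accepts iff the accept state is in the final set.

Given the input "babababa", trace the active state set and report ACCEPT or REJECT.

start: ε-closure({0}) = {0,1,2,3,4,8}
'b' @ 1: {5,6}
'a' @ 2: {1,3,4,7}  ✓accept
'b' @ 3: {5,6}
'a' @ 4: {1,3,4,7}  ✓accept
'b' @ 5: {5,6}
'a' @ 6: {1,3,4,7}  ✓accept
'b' @ 7: {5,6}
'a' @ 8: {1,3,4,7}  ✓accept
end set {1,3,4,7} — state 1 in

Answer: ACCEPT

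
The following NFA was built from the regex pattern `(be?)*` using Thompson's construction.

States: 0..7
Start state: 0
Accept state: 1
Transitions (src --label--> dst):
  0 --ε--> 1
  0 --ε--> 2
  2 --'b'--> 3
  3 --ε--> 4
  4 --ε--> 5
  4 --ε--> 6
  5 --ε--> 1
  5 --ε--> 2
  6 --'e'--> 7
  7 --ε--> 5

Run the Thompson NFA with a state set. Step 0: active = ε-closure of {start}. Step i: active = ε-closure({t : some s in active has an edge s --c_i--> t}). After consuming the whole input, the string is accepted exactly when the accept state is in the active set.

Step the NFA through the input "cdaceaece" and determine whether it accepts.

Answer: REJECT

Trace:
start: ε-closure({0}) = {0,1,2}
'c' @ 1: {}  — dead — no transitions
rest 'daceaece' ignored (set empty)
end set {} — state 1 not in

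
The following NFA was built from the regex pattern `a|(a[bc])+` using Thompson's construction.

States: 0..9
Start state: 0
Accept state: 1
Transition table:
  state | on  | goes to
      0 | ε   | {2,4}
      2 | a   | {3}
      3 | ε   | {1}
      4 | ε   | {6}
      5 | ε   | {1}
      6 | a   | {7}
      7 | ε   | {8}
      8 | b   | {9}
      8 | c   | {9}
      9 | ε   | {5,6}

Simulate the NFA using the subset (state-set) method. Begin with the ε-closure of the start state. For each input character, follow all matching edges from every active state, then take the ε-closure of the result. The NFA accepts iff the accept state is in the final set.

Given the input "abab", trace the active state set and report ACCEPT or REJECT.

Answer: ACCEPT

Trace:
start: ε-closure({0}) = {0,2,4,6}
'a' @ 1: {1,3,7,8}  ✓accept
'b' @ 2: {1,5,6,9}  ✓accept
'a' @ 3: {7,8}
'b' @ 4: {1,5,6,9}  ✓accept
after full input: {1,5,6,9}  (accept=1 in)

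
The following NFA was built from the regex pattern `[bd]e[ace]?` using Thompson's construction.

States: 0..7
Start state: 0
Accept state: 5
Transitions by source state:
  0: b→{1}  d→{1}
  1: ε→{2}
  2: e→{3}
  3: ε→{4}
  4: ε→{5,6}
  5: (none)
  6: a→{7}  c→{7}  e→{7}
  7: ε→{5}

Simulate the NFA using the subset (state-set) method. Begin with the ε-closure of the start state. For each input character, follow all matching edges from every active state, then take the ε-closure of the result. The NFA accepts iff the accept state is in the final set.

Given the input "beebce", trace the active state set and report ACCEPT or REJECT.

initial (ε-close {0}): {0}
'b' @ 1: {1,2}
'e' @ 2: {3,4,5,6}  [accepting]
'e' @ 3: {5,7}  [accepting]
'b' @ 4: {}  — state set empty
rest 'ce' ignored (set empty)
end set {} — state 5 not in

Answer: REJECT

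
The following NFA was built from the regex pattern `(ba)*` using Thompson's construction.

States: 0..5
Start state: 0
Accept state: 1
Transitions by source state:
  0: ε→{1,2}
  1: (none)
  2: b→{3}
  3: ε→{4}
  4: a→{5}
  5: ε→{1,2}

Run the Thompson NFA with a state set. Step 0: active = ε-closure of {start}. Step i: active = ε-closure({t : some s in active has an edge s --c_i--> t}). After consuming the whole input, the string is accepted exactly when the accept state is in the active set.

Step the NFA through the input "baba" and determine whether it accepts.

Answer: ACCEPT

Steps:
start: ε-closure({0}) = {0,1,2}
'b' @ 1: {3,4}
'a' @ 2: {1,2,5}  ✓accept
'b' @ 3: {3,4}
'a' @ 4: {1,2,5}  ✓accept
end set {1,2,5} — state 1 in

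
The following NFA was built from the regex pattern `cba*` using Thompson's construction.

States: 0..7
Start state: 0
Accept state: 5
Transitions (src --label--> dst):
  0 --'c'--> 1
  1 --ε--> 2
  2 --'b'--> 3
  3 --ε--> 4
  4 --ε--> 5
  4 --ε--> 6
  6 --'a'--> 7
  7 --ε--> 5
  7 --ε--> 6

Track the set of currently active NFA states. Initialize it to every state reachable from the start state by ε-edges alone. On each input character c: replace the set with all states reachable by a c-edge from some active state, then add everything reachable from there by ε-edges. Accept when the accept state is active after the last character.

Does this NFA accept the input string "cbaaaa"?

Answer: ACCEPT

Derivation:
initial (ε-close {0}): {0}
'c' @ 1: {1,2}
'b' @ 2: {3,4,5,6}  ✓accept
'a' @ 3: {5,6,7}  ✓accept
'a' @ 4: {5,6,7}  ✓accept
'a' @ 5: {5,6,7}  ✓accept
'a' @ 6: {5,6,7}  ✓accept
after full input: {5,6,7}  (accept=5 in)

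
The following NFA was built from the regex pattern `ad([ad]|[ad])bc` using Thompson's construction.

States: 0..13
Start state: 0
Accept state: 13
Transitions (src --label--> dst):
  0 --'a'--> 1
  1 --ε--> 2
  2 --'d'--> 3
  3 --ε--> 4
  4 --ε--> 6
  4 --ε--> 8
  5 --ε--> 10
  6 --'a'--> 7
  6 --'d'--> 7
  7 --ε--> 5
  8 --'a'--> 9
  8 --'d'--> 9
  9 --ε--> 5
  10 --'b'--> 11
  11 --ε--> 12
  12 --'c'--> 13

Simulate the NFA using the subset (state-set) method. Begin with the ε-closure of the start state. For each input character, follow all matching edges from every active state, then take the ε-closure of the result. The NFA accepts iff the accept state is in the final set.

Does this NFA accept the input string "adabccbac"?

start: ε-closure({0}) = {0}
'a' @ 1: {1,2}
'd' @ 2: {3,4,6,8}
'a' @ 3: {5,7,9,10}
'b' @ 4: {11,12}
'c' @ 5: {13}  ✓accept
'c' @ 6: {}  — dead — no transitions
rest 'bac' ignored (set empty)
end set {} — state 13 not in

Answer: REJECT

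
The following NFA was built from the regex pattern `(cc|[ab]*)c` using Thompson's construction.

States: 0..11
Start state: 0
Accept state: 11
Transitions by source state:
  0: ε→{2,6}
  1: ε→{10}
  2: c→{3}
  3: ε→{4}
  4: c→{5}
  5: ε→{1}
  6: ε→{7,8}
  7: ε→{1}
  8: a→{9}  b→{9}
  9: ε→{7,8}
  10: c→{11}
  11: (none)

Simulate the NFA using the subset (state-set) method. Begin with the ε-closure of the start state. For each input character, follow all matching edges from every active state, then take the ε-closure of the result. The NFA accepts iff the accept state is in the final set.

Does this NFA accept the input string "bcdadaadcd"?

start: ε-closure({0}) = {0,1,2,6,7,8,10}
'b' @ 1: {1,7,8,9,10}
'c' @ 2: {11}  (accept∈set)
'd' @ 3: {}  — dead — no transitions
rest 'adaadcd' ignored (set empty)
after full input: {}  (accept=11 not in)

Answer: REJECT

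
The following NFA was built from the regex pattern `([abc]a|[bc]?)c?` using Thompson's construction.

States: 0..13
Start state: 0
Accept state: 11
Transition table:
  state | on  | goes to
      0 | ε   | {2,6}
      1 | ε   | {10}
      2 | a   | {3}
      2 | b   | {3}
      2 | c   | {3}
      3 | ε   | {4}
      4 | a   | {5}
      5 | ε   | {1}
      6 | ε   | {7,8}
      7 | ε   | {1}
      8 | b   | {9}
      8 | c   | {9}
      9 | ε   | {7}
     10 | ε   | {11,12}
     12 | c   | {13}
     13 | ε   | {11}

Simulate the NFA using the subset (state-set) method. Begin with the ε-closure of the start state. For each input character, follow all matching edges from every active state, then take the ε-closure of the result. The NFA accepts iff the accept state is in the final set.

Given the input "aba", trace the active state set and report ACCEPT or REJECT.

start: ε-closure({0}) = {0,1,2,6,7,8,10,11,12}
'a' @ 1: {3,4}
'b' @ 2: {}  — state set empty
rest 'a' ignored (set empty)
after full input: {}  (accept=11 not in)

Answer: REJECT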